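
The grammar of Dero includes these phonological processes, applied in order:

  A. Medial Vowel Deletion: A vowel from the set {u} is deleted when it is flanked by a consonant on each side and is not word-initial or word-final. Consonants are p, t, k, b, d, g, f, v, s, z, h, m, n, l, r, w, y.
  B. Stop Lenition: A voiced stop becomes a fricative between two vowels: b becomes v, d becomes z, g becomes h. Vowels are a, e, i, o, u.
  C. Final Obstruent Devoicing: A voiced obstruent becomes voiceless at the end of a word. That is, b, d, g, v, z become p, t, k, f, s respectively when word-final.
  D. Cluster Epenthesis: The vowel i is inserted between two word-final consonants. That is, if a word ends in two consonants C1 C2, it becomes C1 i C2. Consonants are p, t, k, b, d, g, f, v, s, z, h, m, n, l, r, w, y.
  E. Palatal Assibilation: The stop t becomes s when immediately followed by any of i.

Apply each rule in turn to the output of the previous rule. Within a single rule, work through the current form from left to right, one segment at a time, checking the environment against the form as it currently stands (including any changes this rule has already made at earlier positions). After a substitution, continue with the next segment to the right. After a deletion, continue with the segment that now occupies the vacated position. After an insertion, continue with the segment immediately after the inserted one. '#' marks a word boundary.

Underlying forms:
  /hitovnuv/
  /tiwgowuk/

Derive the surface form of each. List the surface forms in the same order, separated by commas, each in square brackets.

/hitovnuv/:
  A Medial Vowel Deletion: [hitovnuv] → [hitovnv]
  B Stop Lenition: no change — [hitovnv]
  C Final Obstruent Devoicing: [hitovnv] → [hitovnf]
  D Cluster Epenthesis: [hitovnf] → [hitovnif]
  E Palatal Assibilation: no change — [hitovnif]
/tiwgowuk/:
  A Medial Vowel Deletion: [tiwgowuk] → [tiwgowk]
  B Stop Lenition: no change — [tiwgowk]
  C Final Obstruent Devoicing: no change — [tiwgowk]
  D Cluster Epenthesis: [tiwgowk] → [tiwgowik]
  E Palatal Assibilation: [tiwgowik] → [siwgowik]

[hitovnif], [siwgowik]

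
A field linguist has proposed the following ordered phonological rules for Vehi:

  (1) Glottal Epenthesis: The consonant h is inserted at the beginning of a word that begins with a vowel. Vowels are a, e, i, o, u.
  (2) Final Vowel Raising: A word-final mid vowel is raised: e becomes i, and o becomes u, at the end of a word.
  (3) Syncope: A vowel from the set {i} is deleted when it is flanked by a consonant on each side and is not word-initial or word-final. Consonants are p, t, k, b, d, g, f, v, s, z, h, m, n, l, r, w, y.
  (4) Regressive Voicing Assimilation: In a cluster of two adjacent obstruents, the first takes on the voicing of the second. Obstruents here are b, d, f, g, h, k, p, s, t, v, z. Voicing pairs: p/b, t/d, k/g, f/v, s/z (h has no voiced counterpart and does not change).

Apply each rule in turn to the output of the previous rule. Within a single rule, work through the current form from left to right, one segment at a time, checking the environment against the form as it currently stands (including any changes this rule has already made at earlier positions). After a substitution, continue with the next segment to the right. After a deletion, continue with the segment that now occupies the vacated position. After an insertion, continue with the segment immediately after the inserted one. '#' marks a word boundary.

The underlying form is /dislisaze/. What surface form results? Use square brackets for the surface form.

(1) Glottal Epenthesis: no change — [dislisaze]
(2) Final Vowel Raising: [dislisaze] → [dislisazi]
(3) Syncope: [dislisazi] → [dslsazi]
(4) Regressive Voicing Assimilation: [dslsazi] → [tslsazi]

[tslsazi]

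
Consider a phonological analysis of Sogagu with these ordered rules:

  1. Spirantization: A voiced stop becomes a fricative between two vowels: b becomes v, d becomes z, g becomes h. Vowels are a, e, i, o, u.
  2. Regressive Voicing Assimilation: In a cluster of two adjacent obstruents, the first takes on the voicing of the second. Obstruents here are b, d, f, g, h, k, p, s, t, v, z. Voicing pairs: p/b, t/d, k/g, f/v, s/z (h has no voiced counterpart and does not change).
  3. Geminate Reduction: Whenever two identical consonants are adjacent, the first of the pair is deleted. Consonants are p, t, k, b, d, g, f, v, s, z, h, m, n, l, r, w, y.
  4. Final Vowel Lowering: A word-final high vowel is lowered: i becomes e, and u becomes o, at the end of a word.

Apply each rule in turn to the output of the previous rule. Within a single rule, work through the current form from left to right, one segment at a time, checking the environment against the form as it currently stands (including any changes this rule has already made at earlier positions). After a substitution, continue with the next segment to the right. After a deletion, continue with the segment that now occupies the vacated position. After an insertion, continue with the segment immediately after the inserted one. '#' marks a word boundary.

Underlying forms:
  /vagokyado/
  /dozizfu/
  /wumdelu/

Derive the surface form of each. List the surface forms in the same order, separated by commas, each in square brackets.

/vagokyado/:
  1 Spirantization: [vagokyado] → [vahokyazo]
  2 Regressive Voicing Assimilation: no change — [vahokyazo]
  3 Geminate Reduction: no change — [vahokyazo]
  4 Final Vowel Lowering: no change — [vahokyazo]
/dozizfu/:
  1 Spirantization: no change — [dozizfu]
  2 Regressive Voicing Assimilation: [dozizfu] → [dozisfu]
  3 Geminate Reduction: no change — [dozisfu]
  4 Final Vowel Lowering: [dozisfu] → [dozisfo]
/wumdelu/:
  1 Spirantization: no change — [wumdelu]
  2 Regressive Voicing Assimilation: no change — [wumdelu]
  3 Geminate Reduction: no change — [wumdelu]
  4 Final Vowel Lowering: [wumdelu] → [wumdelo]

[vahokyazo], [dozisfo], [wumdelo]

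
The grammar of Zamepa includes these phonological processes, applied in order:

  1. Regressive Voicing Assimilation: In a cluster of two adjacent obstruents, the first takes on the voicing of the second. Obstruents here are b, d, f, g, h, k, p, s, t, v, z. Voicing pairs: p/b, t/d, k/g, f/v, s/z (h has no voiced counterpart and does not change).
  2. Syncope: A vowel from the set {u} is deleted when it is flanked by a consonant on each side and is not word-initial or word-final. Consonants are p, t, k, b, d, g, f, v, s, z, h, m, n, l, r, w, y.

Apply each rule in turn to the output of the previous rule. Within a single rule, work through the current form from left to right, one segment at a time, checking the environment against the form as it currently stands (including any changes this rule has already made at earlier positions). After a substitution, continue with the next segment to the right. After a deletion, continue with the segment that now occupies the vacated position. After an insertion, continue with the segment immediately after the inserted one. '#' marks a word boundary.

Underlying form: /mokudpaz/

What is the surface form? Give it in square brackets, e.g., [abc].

1 Regressive Voicing Assimilation: [mokudpaz] → [mokutpaz]
2 Syncope: [mokutpaz] → [moktpaz]

[moktpaz]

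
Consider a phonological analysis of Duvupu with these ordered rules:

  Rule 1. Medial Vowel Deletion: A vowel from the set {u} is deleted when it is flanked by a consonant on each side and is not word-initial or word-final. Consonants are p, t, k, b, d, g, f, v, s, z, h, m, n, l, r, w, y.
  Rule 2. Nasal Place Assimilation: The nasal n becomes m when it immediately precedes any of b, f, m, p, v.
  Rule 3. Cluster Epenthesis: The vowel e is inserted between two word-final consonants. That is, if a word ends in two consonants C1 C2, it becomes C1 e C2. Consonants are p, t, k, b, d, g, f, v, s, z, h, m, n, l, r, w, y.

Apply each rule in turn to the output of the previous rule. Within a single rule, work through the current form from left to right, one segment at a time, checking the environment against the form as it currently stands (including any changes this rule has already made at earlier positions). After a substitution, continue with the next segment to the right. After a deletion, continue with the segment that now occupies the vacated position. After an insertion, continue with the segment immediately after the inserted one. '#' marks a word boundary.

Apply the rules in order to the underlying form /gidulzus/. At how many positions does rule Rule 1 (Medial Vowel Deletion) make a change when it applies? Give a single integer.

2

Rule 1 Medial Vowel Deletion: [gidulzus] → [gidlzs]
Rule 2 Nasal Place Assimilation: no change — [gidlzs]
Rule 3 Cluster Epenthesis: [gidlzs] → [gidlzes]
Rule Rule 1 changed 2 position(s).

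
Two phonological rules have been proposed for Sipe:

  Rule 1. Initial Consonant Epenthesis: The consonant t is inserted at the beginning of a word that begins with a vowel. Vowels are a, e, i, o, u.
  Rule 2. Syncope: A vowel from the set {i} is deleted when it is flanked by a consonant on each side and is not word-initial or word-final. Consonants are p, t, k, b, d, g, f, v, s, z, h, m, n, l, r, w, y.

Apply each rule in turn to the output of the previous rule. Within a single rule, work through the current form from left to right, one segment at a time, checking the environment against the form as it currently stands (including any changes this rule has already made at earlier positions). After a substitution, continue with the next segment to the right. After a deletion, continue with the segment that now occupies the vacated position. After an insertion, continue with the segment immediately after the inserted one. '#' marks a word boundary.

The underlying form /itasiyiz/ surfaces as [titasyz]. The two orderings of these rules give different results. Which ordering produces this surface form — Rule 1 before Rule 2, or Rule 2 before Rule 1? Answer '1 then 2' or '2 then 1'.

2 then 1

Order 1 then 2:
  1 Initial Consonant Epenthesis: [itasiyiz] → [titasiyiz]
  2 Syncope: [titasiyiz] → [ttasyz]
  result: [ttasyz]
Order 2 then 1:
  2 Syncope: [itasiyiz] → [itasyz]
  1 Initial Consonant Epenthesis: [itasyz] → [titasyz]
  result: [titasyz]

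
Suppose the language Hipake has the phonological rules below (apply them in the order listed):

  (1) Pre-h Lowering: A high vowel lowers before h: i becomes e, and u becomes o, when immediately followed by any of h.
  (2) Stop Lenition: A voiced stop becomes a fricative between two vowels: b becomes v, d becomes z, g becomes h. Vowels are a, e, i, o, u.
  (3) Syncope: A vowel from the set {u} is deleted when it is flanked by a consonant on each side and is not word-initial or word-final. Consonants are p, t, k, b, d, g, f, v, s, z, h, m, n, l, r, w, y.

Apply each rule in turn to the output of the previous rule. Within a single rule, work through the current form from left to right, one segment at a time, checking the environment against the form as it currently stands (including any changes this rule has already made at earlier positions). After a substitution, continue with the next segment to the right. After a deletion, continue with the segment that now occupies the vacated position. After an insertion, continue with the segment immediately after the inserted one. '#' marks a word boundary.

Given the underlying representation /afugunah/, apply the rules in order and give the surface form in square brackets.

(1) Pre-h Lowering: no change — [afugunah]
(2) Stop Lenition: [afugunah] → [afuhunah]
(3) Syncope: [afuhunah] → [afhnah]

[afhnah]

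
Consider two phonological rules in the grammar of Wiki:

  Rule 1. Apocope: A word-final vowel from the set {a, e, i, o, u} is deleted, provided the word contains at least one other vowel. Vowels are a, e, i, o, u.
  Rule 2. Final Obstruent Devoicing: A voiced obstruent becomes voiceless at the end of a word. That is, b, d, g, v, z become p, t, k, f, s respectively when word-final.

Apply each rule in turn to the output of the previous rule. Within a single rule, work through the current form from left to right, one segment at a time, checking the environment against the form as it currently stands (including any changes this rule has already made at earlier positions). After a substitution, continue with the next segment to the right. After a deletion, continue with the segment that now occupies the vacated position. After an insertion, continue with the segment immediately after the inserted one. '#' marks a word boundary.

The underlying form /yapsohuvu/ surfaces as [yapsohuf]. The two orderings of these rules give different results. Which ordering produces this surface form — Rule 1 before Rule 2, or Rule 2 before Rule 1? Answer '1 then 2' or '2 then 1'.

Order 1 then 2:
  1 Apocope: [yapsohuvu] → [yapsohuv]
  2 Final Obstruent Devoicing: [yapsohuv] → [yapsohuf]
  result: [yapsohuf]
Order 2 then 1:
  2 Final Obstruent Devoicing: no change — [yapsohuvu]
  1 Apocope: [yapsohuvu] → [yapsohuv]
  result: [yapsohuv]

1 then 2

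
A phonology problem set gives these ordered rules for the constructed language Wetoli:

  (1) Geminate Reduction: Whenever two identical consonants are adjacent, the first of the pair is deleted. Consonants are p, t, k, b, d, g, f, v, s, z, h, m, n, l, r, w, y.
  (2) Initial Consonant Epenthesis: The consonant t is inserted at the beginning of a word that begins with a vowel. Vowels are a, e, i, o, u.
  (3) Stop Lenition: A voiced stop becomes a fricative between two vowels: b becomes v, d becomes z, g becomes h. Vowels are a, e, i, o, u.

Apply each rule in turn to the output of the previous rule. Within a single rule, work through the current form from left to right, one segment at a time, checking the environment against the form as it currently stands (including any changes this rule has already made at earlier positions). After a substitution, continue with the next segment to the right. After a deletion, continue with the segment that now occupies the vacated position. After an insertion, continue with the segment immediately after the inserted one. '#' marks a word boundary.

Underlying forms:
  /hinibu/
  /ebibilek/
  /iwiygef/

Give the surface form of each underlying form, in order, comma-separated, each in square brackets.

[hinivu], [tevivilek], [tiwiygef]

/hinibu/:
  (1) Geminate Reduction: no change — [hinibu]
  (2) Initial Consonant Epenthesis: no change — [hinibu]
  (3) Stop Lenition: [hinibu] → [hinivu]
/ebibilek/:
  (1) Geminate Reduction: no change — [ebibilek]
  (2) Initial Consonant Epenthesis: [ebibilek] → [tebibilek]
  (3) Stop Lenition: [tebibilek] → [tevivilek]
/iwiygef/:
  (1) Geminate Reduction: no change — [iwiygef]
  (2) Initial Consonant Epenthesis: [iwiygef] → [tiwiygef]
  (3) Stop Lenition: no change — [tiwiygef]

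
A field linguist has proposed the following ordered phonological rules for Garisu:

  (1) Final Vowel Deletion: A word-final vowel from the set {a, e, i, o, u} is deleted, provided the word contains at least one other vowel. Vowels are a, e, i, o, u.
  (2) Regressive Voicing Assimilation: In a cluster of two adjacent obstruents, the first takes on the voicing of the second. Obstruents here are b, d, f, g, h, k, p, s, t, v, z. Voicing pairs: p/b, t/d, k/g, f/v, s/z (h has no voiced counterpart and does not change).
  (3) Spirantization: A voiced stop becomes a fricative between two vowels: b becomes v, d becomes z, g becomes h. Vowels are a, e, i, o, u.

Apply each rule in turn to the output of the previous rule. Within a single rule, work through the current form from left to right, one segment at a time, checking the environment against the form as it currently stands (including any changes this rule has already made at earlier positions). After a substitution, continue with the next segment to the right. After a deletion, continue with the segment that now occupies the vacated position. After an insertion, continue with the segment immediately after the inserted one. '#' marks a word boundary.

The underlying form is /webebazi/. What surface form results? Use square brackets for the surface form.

[wevevaz]

(1) Final Vowel Deletion: [webebazi] → [webebaz]
(2) Regressive Voicing Assimilation: no change — [webebaz]
(3) Spirantization: [webebaz] → [wevevaz]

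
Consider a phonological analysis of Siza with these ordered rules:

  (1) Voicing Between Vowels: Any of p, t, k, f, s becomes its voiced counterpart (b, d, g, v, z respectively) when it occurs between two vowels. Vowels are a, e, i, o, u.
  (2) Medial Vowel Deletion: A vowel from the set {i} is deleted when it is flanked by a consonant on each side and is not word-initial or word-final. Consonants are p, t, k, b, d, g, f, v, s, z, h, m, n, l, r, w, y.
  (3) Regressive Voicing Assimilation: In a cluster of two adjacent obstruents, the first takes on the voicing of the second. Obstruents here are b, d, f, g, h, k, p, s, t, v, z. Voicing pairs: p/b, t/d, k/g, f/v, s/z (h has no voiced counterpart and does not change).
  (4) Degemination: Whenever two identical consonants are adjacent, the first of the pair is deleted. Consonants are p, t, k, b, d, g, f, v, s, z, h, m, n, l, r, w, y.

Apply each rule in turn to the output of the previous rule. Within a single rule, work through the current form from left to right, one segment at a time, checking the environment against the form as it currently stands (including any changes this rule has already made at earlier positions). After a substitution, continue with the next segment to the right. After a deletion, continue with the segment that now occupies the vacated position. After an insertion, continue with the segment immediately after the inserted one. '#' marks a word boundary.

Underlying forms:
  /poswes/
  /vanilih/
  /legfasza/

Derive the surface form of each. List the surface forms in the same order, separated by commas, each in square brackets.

/poswes/:
  (1) Voicing Between Vowels: no change — [poswes]
  (2) Medial Vowel Deletion: no change — [poswes]
  (3) Regressive Voicing Assimilation: no change — [poswes]
  (4) Degemination: no change — [poswes]
/vanilih/:
  (1) Voicing Between Vowels: no change — [vanilih]
  (2) Medial Vowel Deletion: [vanilih] → [vanlh]
  (3) Regressive Voicing Assimilation: no change — [vanlh]
  (4) Degemination: no change — [vanlh]
/legfasza/:
  (1) Voicing Between Vowels: no change — [legfasza]
  (2) Medial Vowel Deletion: no change — [legfasza]
  (3) Regressive Voicing Assimilation: [legfasza] → [lekfazza]
  (4) Degemination: [lekfazza] → [lekfaza]

[poswes], [vanlh], [lekfaza]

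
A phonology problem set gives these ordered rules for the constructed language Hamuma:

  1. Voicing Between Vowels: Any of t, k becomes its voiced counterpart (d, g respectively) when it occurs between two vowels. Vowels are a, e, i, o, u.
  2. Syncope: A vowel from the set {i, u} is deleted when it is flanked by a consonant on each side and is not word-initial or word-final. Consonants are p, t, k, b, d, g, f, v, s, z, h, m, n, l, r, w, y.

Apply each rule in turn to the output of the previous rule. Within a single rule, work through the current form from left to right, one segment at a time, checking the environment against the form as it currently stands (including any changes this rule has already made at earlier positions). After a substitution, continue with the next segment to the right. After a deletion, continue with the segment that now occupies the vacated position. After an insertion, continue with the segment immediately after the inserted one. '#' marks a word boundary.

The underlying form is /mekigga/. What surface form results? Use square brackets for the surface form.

1 Voicing Between Vowels: [mekigga] → [megigga]
2 Syncope: [megigga] → [meggga]

[meggga]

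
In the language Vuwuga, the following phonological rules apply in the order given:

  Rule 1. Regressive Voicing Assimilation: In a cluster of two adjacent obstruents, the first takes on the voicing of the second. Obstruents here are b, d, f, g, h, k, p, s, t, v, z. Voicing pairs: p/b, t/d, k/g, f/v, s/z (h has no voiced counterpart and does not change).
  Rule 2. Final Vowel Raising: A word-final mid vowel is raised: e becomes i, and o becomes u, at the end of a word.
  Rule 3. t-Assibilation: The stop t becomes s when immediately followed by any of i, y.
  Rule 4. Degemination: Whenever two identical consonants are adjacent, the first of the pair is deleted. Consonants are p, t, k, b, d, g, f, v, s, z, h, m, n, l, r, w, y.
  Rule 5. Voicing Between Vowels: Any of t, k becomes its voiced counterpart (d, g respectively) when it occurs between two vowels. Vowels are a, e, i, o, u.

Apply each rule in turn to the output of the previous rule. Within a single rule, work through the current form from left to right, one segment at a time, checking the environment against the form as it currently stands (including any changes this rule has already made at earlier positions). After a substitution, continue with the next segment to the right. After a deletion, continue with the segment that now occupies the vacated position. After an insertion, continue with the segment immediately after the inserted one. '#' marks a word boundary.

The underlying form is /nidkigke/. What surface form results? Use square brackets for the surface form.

[nitkigi]

Rule 1 Regressive Voicing Assimilation: [nidkigke] → [nitkikke]
Rule 2 Final Vowel Raising: [nitkikke] → [nitkikki]
Rule 3 t-Assibilation: no change — [nitkikki]
Rule 4 Degemination: [nitkikki] → [nitkiki]
Rule 5 Voicing Between Vowels: [nitkiki] → [nitkigi]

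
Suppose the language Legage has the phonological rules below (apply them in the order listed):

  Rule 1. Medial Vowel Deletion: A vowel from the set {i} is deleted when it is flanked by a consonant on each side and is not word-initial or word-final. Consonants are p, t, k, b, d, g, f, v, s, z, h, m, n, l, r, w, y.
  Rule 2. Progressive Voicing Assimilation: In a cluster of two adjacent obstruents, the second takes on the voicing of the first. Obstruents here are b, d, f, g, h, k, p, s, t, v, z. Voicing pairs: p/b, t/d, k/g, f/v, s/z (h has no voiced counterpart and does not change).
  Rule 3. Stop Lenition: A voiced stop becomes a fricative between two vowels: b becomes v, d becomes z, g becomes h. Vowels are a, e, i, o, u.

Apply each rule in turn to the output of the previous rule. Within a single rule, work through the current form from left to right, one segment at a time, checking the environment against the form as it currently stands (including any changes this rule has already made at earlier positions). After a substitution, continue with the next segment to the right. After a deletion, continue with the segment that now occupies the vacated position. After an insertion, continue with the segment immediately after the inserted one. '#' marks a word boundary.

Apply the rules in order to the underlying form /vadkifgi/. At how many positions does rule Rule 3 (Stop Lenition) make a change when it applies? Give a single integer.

0

Rule 1 Medial Vowel Deletion: [vadkifgi] → [vadkfgi]
Rule 2 Progressive Voicing Assimilation: [vadkfgi] → [vadgvgi]
Rule 3 Stop Lenition: no change — [vadgvgi]
Rule Rule 3 changed 0 position(s).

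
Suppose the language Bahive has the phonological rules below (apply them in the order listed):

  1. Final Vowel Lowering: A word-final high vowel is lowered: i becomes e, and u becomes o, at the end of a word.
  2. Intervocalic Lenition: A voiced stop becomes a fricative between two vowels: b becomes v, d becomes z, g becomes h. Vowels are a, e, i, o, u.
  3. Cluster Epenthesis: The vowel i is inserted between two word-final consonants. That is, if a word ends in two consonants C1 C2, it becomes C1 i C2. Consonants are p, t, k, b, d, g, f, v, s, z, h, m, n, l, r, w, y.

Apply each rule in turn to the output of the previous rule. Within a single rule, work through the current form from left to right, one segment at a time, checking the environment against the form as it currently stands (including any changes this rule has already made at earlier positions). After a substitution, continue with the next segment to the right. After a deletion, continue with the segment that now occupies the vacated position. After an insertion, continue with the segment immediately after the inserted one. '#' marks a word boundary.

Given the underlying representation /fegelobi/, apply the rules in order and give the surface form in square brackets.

1 Final Vowel Lowering: [fegelobi] → [fegelobe]
2 Intervocalic Lenition: [fegelobe] → [fehelove]
3 Cluster Epenthesis: no change — [fehelove]

[fehelove]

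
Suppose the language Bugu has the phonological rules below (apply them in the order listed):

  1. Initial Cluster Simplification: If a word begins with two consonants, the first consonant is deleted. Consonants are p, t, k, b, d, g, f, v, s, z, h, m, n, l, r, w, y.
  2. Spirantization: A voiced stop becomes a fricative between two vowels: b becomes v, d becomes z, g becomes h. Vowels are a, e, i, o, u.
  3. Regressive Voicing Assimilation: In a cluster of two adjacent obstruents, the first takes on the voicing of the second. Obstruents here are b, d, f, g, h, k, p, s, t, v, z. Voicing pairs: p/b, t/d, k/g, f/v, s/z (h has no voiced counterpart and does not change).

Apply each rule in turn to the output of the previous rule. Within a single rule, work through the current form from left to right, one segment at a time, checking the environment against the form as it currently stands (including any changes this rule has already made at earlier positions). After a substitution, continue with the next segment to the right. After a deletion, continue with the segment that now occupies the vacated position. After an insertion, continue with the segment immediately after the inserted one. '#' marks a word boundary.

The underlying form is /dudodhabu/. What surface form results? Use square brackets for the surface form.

[duzothavu]

1 Initial Cluster Simplification: no change — [dudodhabu]
2 Spirantization: [dudodhabu] → [duzodhavu]
3 Regressive Voicing Assimilation: [duzodhavu] → [duzothavu]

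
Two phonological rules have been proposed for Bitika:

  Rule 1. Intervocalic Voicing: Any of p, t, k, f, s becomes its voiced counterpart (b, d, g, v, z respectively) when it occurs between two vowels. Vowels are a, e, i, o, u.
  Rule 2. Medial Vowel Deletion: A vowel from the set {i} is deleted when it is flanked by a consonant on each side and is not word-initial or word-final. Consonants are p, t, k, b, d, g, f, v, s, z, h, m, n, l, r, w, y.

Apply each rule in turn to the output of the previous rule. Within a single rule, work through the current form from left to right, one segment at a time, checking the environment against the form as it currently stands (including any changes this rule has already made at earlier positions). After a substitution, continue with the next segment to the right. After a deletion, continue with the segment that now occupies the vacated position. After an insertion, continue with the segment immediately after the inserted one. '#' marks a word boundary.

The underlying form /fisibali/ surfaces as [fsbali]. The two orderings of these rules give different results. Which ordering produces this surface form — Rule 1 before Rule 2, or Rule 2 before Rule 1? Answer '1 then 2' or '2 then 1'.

2 then 1

Order 1 then 2:
  1 Intervocalic Voicing: [fisibali] → [fizibali]
  2 Medial Vowel Deletion: [fizibali] → [fzbali]
  result: [fzbali]
Order 2 then 1:
  2 Medial Vowel Deletion: [fisibali] → [fsbali]
  1 Intervocalic Voicing: no change — [fsbali]
  result: [fsbali]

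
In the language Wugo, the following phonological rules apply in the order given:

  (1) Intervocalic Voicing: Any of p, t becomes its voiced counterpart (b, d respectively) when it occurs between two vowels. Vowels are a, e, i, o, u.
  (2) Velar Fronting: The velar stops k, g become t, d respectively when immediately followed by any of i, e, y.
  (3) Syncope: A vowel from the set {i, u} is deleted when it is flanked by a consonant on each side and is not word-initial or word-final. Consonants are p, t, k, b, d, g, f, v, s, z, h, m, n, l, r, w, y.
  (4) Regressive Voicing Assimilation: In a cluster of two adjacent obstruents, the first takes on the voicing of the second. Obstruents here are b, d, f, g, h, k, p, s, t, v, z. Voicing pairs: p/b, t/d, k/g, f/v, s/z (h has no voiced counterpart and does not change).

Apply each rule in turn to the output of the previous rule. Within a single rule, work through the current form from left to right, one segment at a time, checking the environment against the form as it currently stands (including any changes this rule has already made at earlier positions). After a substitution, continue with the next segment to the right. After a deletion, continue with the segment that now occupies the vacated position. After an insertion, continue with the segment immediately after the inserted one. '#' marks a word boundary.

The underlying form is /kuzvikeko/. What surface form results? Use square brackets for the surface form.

(1) Intervocalic Voicing: no change — [kuzvikeko]
(2) Velar Fronting: [kuzvikeko] → [kuzviteko]
(3) Syncope: [kuzviteko] → [kzvteko]
(4) Regressive Voicing Assimilation: [kzvteko] → [gzfteko]

[gzfteko]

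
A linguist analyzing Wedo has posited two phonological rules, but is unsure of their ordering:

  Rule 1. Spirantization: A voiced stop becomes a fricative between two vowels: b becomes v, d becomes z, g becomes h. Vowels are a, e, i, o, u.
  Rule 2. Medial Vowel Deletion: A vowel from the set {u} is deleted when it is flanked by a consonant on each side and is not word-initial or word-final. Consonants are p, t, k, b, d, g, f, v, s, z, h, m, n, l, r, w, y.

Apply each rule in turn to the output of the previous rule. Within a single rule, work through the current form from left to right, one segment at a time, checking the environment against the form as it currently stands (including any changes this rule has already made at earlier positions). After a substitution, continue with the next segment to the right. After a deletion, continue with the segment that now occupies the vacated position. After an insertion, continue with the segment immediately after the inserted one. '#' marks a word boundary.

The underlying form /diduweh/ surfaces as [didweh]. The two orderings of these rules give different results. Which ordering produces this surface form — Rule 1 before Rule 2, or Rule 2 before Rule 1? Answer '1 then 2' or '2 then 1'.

2 then 1

Order 1 then 2:
  1 Spirantization: [diduweh] → [dizuweh]
  2 Medial Vowel Deletion: [dizuweh] → [dizweh]
  result: [dizweh]
Order 2 then 1:
  2 Medial Vowel Deletion: [diduweh] → [didweh]
  1 Spirantization: no change — [didweh]
  result: [didweh]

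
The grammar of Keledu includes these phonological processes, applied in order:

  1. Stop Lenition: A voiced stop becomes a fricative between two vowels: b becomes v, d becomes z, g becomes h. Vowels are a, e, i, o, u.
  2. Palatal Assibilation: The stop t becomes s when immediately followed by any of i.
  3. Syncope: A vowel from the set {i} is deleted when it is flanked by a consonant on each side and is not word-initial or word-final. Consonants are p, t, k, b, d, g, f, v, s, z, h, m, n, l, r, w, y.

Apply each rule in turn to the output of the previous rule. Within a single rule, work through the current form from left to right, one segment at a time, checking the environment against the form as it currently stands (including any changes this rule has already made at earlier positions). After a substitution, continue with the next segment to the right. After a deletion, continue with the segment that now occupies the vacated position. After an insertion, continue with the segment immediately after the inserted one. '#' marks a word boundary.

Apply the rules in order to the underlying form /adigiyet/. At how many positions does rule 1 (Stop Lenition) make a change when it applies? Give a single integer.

1 Stop Lenition: [adigiyet] → [azihiyet]
2 Palatal Assibilation: no change — [azihiyet]
3 Syncope: [azihiyet] → [azhyet]
Rule 1 changed 2 position(s).

2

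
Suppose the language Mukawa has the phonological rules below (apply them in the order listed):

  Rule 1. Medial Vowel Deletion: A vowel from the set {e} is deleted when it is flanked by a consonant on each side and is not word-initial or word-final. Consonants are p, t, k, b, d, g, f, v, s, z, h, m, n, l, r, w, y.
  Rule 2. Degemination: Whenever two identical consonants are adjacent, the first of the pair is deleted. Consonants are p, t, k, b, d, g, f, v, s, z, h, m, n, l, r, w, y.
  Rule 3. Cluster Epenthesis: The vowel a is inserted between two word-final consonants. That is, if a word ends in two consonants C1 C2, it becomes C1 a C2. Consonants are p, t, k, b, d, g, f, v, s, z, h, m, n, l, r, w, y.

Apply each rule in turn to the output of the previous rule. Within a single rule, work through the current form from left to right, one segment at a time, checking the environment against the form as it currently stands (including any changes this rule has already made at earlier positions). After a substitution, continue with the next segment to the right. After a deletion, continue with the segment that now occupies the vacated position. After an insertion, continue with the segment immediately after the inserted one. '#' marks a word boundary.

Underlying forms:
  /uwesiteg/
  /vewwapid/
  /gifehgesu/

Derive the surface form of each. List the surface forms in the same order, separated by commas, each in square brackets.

/uwesiteg/:
  Rule 1 Medial Vowel Deletion: [uwesiteg] → [uwsitg]
  Rule 2 Degemination: no change — [uwsitg]
  Rule 3 Cluster Epenthesis: [uwsitg] → [uwsitag]
/vewwapid/:
  Rule 1 Medial Vowel Deletion: [vewwapid] → [vwwapid]
  Rule 2 Degemination: [vwwapid] → [vwapid]
  Rule 3 Cluster Epenthesis: no change — [vwapid]
/gifehgesu/:
  Rule 1 Medial Vowel Deletion: [gifehgesu] → [gifhgsu]
  Rule 2 Degemination: no change — [gifhgsu]
  Rule 3 Cluster Epenthesis: no change — [gifhgsu]

[uwsitag], [vwapid], [gifhgsu]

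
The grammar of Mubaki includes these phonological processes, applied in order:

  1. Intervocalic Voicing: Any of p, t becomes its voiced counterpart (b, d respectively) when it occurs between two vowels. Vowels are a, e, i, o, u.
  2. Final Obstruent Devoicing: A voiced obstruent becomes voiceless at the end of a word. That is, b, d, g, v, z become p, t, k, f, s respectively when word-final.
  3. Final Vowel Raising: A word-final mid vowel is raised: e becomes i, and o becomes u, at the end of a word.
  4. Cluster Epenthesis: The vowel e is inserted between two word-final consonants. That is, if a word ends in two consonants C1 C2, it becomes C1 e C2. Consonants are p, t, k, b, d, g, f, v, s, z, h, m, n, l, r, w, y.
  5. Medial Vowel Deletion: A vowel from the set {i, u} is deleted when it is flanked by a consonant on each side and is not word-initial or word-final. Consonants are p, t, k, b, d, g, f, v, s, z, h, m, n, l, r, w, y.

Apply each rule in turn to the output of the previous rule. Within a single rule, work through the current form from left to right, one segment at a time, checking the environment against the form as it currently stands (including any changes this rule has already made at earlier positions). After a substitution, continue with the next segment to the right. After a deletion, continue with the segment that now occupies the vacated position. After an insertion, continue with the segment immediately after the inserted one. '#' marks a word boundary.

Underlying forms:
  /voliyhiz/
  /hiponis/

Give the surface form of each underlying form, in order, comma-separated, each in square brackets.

[volyhs], [hbons]

/voliyhiz/:
  1 Intervocalic Voicing: no change — [voliyhiz]
  2 Final Obstruent Devoicing: [voliyhiz] → [voliyhis]
  3 Final Vowel Raising: no change — [voliyhis]
  4 Cluster Epenthesis: no change — [voliyhis]
  5 Medial Vowel Deletion: [voliyhis] → [volyhs]
/hiponis/:
  1 Intervocalic Voicing: [hiponis] → [hibonis]
  2 Final Obstruent Devoicing: no change — [hibonis]
  3 Final Vowel Raising: no change — [hibonis]
  4 Cluster Epenthesis: no change — [hibonis]
  5 Medial Vowel Deletion: [hibonis] → [hbons]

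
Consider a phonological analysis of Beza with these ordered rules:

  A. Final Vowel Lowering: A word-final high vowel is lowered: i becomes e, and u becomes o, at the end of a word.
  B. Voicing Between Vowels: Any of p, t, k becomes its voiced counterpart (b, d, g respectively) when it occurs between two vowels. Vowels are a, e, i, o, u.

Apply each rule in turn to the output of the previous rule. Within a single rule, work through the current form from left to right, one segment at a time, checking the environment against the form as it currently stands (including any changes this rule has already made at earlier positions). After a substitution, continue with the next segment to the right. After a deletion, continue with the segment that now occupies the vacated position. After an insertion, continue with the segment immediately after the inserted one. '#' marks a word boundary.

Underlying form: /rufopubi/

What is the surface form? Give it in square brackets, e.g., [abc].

[rufobube]

A Final Vowel Lowering: [rufopubi] → [rufopube]
B Voicing Between Vowels: [rufopube] → [rufobube]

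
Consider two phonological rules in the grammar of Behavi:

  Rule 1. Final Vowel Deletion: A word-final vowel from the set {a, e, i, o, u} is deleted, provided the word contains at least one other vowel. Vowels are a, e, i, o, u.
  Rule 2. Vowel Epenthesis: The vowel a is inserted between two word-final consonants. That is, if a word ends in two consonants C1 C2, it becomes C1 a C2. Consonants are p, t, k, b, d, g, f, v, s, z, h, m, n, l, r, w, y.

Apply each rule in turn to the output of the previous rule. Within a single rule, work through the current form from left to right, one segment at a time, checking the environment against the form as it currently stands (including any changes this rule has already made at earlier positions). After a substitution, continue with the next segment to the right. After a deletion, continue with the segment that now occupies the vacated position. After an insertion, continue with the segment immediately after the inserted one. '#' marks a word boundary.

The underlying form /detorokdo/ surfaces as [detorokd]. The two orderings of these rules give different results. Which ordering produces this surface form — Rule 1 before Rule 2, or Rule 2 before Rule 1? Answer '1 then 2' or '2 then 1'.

Order 1 then 2:
  1 Final Vowel Deletion: [detorokdo] → [detorokd]
  2 Vowel Epenthesis: [detorokd] → [detorokad]
  result: [detorokad]
Order 2 then 1:
  2 Vowel Epenthesis: no change — [detorokdo]
  1 Final Vowel Deletion: [detorokdo] → [detorokd]
  result: [detorokd]

2 then 1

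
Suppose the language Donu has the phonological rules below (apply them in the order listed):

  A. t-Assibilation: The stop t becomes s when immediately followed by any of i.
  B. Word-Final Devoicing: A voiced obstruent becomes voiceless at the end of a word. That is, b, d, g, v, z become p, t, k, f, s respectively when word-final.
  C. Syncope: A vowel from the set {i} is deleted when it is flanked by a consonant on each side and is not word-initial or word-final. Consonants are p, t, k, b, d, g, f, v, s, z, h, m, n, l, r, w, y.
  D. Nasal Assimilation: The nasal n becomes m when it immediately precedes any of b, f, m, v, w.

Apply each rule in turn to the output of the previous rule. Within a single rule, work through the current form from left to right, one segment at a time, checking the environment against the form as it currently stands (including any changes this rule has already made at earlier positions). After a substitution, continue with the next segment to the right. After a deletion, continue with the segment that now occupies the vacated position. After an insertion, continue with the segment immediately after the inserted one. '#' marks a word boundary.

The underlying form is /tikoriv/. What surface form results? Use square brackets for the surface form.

[skorf]

A t-Assibilation: [tikoriv] → [sikoriv]
B Word-Final Devoicing: [sikoriv] → [sikorif]
C Syncope: [sikorif] → [skorf]
D Nasal Assimilation: no change — [skorf]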